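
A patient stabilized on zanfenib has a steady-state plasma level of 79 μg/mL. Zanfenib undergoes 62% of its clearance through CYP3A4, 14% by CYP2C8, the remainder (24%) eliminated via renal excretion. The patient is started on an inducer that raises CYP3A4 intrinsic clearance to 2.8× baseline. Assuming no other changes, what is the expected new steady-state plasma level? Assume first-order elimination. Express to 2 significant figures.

The CYP3A4 pathway (62% of clearance) increases to 2.8× activity: 0.62 × 2.8 = 1.736.
CYP2C8 (14%) and the residual 24% are unaffected.
New clearance relative to baseline: 1.736 + 0.14 + 0.24 = 2.116.
New steady-state plasma level = baseline ÷ relative clearance = 79 / 2.116 = 37 μg/mL.

37 μg/mL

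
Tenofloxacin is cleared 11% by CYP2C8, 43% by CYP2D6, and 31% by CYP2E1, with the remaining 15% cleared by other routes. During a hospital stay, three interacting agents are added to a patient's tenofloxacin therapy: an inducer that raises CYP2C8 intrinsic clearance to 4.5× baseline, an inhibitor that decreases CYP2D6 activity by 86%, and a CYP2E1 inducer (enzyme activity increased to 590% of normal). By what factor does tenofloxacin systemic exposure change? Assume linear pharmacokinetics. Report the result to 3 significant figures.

0.395

The CYP2C8 pathway (11% of clearance) is boosted to 4.5× activity: 0.11 × 4.5 = 0.495.
The CYP2D6 pathway (43% of clearance) is reduced to 0.14× activity: 0.43 × 0.14 = 0.0602.
The CYP2E1 pathway (31% of clearance) rises to 5.9× activity: 0.31 × 5.9 = 1.829.
Non-CYP routes (15%) are unchanged.
CL_new/CL_old = 0.495 + 0.0602 + 1.829 + 0.15 = 2.5342.
Systemic exposure ∝ 1/CL: fold-change = 1 / 2.5342 = 0.395.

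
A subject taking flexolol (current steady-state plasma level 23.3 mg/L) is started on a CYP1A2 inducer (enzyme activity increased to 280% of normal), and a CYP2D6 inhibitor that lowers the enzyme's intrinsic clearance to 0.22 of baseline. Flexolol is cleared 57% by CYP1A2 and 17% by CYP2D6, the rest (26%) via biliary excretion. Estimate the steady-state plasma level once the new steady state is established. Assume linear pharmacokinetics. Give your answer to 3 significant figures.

12.3 mg/L

CYP1A2: 0.57 × 2.8 = 1.596
CYP2D6: 0.17 × 0.22 = 0.0374
Other: 0.26 (unchanged)
CL_new/CL_old = 1.596 + 0.0374 + 0.26 = 1.8934.
Steady-state plasma level ∝ 1/CL: new value = 23.3 / 1.8934 = 12.3 mg/L.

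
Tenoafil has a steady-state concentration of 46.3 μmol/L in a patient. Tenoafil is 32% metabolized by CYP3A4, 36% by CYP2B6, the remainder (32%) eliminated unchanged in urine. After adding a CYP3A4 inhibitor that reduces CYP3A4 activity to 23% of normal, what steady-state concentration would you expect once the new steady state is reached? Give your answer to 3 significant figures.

The CYP3A4 pathway (32% of clearance) drops to 0.23× activity: 0.32 × 0.23 = 0.0736.
CYP2B6 (36%) and the residual 32% are unaffected.
CL_new/CL_old = 0.0736 + 0.36 + 0.32 = 0.7536.
New steady-state concentration = baseline ÷ relative clearance = 46.3 / 0.7536 = 61.4 μmol/L.

61.4 μmol/L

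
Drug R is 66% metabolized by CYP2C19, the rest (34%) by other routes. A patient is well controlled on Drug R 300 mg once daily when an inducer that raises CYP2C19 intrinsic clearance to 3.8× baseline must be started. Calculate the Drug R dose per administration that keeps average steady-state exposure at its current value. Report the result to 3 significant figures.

854 mg

The CYP2C19 pathway (66% of clearance) is boosted to 3.8× activity: 0.66 × 3.8 = 2.508.
The remaining 34% of clearance is unaffected.
Relative clearance = 2.508 + 0.34 = 2.848.
Exposure is unchanged when dose changes in proportion to clearance. New dose = 300 mg × 2.848 = 854 mg.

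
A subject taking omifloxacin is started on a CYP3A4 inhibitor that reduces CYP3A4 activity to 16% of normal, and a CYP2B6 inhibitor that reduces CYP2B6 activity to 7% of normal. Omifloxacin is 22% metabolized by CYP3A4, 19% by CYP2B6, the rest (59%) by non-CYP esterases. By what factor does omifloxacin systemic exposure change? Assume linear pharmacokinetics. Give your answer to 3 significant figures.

1.57

The CYP3A4 pathway (22% of clearance) drops to 0.16× activity: 0.22 × 0.16 = 0.0352.
The CYP2B6 pathway (19% of clearance) falls to 0.07× activity: 0.19 × 0.07 = 0.0133.
Non-CYP routes (59%) are unchanged.
Relative clearance = 0.0352 + 0.0133 + 0.59 = 0.6385.
Systemic exposure ∝ 1/CL: fold-change = 1 / 0.6385 = 1.57.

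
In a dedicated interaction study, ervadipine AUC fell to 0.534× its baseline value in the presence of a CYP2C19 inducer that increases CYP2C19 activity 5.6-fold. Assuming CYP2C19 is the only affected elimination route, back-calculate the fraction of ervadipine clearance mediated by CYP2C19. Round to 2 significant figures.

0.19

CL'/CL = 1 / 0.534 = 1.873
5.6·fm + (1 − fm) = 1.873
fm = (1.873 − 1) / (5.6 − 1) = 0.19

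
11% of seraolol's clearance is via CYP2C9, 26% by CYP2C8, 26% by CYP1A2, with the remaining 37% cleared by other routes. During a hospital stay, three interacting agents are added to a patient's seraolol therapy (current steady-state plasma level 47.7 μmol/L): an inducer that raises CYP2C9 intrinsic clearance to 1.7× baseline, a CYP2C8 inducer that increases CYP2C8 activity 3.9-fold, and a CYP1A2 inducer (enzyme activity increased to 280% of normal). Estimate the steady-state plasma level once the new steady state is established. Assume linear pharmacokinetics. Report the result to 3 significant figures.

CYP2C9: 0.11 × 1.7 = 0.187
CYP2C8: 0.26 × 3.9 = 1.014
CYP1A2: 0.26 × 2.8 = 0.728
Other: 0.37 (unchanged)
CL_new/CL_old = 0.187 + 1.014 + 0.728 + 0.37 = 2.299.
Dividing the baseline by the relative clearance: 47.7 / 2.299 = 20.7 μmol/L.

20.7 μmol/L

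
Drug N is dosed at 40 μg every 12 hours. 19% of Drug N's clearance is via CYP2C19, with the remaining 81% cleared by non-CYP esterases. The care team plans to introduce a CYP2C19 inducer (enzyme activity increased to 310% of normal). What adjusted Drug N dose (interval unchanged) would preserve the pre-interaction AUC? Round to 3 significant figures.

CYP2C19: 0.19 × 3.1 = 0.589
Other: 0.81 (unchanged)
CL_new/CL_old = 0.589 + 0.81 = 1.399.
To maintain the same steady-state level, dose must scale with clearance: new dose = 40 × 1.399 = 56.0 μg.

56.0 μg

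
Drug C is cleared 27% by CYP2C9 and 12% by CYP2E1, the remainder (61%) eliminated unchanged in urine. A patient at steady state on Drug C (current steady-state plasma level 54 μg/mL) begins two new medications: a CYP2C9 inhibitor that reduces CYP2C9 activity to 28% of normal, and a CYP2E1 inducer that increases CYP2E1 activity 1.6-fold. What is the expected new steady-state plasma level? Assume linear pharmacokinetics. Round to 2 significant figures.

62 μg/mL

CYP2C9: 0.27 × 0.28 = 0.0756
CYP2E1: 0.12 × 1.6 = 0.192
Other: 0.61 (unchanged)
CL_new/CL_old = 0.0756 + 0.192 + 0.61 = 0.8776.
Dividing the baseline by the relative clearance: 54 / 0.8776 = 62 μg/mL.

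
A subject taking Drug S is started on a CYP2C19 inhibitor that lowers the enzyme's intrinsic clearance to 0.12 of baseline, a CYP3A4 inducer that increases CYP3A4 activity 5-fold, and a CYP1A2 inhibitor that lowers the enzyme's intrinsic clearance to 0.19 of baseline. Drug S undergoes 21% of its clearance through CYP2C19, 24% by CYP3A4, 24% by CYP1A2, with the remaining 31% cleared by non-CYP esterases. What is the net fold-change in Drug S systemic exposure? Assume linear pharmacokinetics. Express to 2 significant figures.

0.63

The CYP2C19 pathway (21% of clearance) is reduced to 0.12× activity: 0.21 × 0.12 = 0.0252.
The CYP3A4 pathway (24% of clearance) rises to 5× activity: 0.24 × 5 = 1.2.
The CYP1A2 pathway (24% of clearance) is reduced to 0.19× activity: 0.24 × 0.19 = 0.0456.
The remaining 31% of clearance is unaffected.
CL_new/CL_old = 0.0252 + 1.2 + 0.0456 + 0.31 = 1.5808.
Because systemic exposure varies inversely with clearance, the combined effect is 1 / 1.5808 = 0.63.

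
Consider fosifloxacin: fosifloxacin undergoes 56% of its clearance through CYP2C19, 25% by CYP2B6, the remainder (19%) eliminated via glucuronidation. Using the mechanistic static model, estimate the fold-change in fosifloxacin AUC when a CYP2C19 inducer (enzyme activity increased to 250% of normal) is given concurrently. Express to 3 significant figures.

0.543

CYP2C19: 0.56 × 2.5 = 1.4
CYP2B6: 0.25 (unchanged)
Other: 0.19 (unchanged)
New clearance relative to baseline: 1.4 + 0.25 + 0.19 = 1.84.
Since AUC ∝ 1/CL, the ratio is 1 / 1.84 = 0.543.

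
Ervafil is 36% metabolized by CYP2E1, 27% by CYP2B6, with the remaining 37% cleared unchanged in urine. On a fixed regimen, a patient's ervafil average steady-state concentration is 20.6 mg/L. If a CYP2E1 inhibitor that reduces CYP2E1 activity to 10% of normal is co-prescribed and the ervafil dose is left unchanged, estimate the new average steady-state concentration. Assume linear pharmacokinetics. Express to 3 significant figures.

CYP2E1: 0.36 × 0.1 = 0.036
CYP2B6: 0.27 (unchanged)
Other: 0.37 (unchanged)
New clearance relative to baseline: 0.036 + 0.27 + 0.37 = 0.676.
With dosing unchanged, average steady-state concentration scales as 1/CL: 20.6 / 0.676 = 30.5 mg/L.

30.5 mg/L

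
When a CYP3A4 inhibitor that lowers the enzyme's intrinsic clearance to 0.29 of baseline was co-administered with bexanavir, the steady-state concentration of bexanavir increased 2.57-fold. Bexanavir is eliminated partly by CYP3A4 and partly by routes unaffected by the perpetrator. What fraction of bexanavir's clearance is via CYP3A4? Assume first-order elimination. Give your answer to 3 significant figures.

CL'/CL = 1 / 2.57 = 0.3891
0.29·fm + (1 − fm) = 0.3891
fm = (0.3891 − 1) / (0.29 − 1) = 0.860

0.860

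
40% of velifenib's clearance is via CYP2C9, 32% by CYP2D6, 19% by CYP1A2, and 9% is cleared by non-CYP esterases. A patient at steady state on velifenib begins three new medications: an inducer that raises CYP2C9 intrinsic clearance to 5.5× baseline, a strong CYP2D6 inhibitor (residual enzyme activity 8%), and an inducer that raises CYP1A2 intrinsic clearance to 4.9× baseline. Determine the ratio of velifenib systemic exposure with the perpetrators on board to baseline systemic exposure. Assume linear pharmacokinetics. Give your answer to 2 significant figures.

The CYP2C9 pathway (40% of clearance) is boosted to 5.5× activity: 0.4 × 5.5 = 2.2.
The CYP2D6 pathway (32% of clearance) drops to 0.08× activity: 0.32 × 0.08 = 0.0256.
The CYP1A2 pathway (19% of clearance) is boosted to 4.9× activity: 0.19 × 4.9 = 0.931.
The remaining 9% of clearance is unaffected.
New clearance relative to baseline: 2.2 + 0.0256 + 0.931 + 0.09 = 3.2466.
Because systemic exposure varies inversely with clearance, the combined effect is 1 / 3.2466 = 0.31.

0.31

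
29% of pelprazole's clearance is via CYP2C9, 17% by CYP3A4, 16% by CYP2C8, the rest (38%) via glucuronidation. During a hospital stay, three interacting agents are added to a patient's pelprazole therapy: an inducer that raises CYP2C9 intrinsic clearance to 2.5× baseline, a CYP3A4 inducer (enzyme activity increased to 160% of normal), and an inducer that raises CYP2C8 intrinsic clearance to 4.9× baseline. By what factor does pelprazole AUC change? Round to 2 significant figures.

0.46

The CYP2C9 pathway (29% of clearance) increases to 2.5× activity: 0.29 × 2.5 = 0.725.
The CYP3A4 pathway (17% of clearance) is boosted to 1.6× activity: 0.17 × 1.6 = 0.272.
The CYP2C8 pathway (16% of clearance) rises to 4.9× activity: 0.16 × 4.9 = 0.784.
Non-CYP routes (38%) are unchanged.
CL_new/CL_old = 0.725 + 0.272 + 0.784 + 0.38 = 2.161.
Because AUC varies inversely with clearance, the combined effect is 1 / 2.161 = 0.46.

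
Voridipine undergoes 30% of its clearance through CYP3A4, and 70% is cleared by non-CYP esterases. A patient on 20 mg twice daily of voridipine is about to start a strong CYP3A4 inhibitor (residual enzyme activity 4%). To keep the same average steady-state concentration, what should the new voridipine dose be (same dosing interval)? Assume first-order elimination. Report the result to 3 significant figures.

CYP3A4: 0.3 × 0.04 = 0.012
Other: 0.7 (unchanged)
New clearance relative to baseline: 0.012 + 0.7 = 0.712.
Exposure is unchanged when dose changes in proportion to clearance. New dose = 20 mg × 0.712 = 14.2 mg.

14.2 mg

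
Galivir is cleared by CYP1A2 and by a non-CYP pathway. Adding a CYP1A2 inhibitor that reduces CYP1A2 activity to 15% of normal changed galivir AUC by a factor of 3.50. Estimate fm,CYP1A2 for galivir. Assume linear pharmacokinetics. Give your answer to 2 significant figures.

0.84

CL'/CL = 1 / 3.50 = 0.2857
0.15·fm + (1 − fm) = 0.2857
fm = (0.2857 − 1) / (0.15 − 1) = 0.84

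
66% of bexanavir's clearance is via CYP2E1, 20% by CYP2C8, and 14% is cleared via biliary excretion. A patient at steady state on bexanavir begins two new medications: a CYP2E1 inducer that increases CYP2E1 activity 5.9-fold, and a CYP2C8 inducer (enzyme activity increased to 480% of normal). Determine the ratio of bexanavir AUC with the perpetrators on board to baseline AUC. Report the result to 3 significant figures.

0.200

The CYP2E1 pathway (66% of clearance) increases to 5.9× activity: 0.66 × 5.9 = 3.894.
The CYP2C8 pathway (20% of clearance) rises to 4.8× activity: 0.2 × 4.8 = 0.96.
Non-CYP routes (14%) are unchanged.
New clearance relative to baseline: 3.894 + 0.96 + 0.14 = 4.994.
Net AUC ratio = 1 / 4.994 = 0.200.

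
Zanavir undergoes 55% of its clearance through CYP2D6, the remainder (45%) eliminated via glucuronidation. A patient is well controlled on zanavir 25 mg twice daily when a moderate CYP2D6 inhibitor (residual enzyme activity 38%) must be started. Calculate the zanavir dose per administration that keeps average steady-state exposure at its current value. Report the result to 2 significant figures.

The CYP2D6 pathway (55% of clearance) falls to 0.38× activity: 0.55 × 0.38 = 0.209.
The remaining 45% of clearance is unaffected.
Relative clearance = 0.209 + 0.45 = 0.659.
Css,avg = (dose rate)/CL, so holding Css fixed requires dose ∝ CL: 25 × 0.659 = 16 mg.

16 mg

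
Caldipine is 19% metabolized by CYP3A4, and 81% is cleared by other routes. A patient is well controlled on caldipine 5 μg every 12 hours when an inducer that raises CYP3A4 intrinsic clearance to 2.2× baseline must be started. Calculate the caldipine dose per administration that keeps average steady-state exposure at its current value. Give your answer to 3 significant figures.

6.14 μg

CYP3A4: 0.19 × 2.2 = 0.418
Other: 0.81 (unchanged)
CL_new/CL_old = 0.418 + 0.81 = 1.228.
To maintain the same steady-state level, dose must scale with clearance: new dose = 5 × 1.228 = 6.14 μg.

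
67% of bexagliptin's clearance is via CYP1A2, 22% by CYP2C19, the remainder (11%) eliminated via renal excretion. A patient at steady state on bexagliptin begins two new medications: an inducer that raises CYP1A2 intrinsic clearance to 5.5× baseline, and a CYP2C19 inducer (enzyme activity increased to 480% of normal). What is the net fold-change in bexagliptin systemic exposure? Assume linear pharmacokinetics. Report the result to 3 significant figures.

The CYP1A2 pathway (67% of clearance) is boosted to 5.5× activity: 0.67 × 5.5 = 3.685.
The CYP2C19 pathway (22% of clearance) is boosted to 4.8× activity: 0.22 × 4.8 = 1.056.
Non-CYP routes (11%) are unchanged.
CL_new/CL_old = 3.685 + 1.056 + 0.11 = 4.851.
Because systemic exposure varies inversely with clearance, the combined effect is 1 / 4.851 = 0.206.

0.206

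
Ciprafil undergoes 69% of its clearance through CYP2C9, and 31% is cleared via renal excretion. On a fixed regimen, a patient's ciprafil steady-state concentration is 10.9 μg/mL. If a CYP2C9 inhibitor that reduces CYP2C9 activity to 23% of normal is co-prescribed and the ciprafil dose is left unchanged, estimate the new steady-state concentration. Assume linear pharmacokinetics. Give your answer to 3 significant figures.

The CYP2C9 pathway (69% of clearance) drops to 0.23× activity: 0.69 × 0.23 = 0.1587.
Non-CYP routes (31%) are unchanged.
New clearance relative to baseline: 0.1587 + 0.31 = 0.4687.
With dosing unchanged, steady-state concentration scales as 1/CL: 10.9 / 0.4687 = 23.3 μg/mL.

23.3 μg/mL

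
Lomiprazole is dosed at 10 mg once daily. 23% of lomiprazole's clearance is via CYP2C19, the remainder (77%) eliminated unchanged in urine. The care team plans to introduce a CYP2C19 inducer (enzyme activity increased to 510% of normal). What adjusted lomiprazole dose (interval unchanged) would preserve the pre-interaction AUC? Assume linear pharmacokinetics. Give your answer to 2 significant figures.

19 mg

The CYP2C19 pathway (23% of clearance) is boosted to 5.1× activity: 0.23 × 5.1 = 1.173.
Non-CYP routes (77%) are unchanged.
Relative clearance = 1.173 + 0.77 = 1.943.
Exposure is unchanged when dose changes in proportion to clearance. New dose = 10 mg × 1.943 = 19 mg.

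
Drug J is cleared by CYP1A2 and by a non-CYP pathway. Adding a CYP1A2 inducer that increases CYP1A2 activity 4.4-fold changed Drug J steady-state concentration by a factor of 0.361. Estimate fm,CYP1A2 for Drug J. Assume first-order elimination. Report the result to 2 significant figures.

0.52

Call the CYP1A2 fraction fm. After the interaction, CL_new/CL_old = fm × 4.4 + (1 − fm).
Steady-state concentration ratio = 1 / (new CL fraction), so new CL fraction = 1 / 0.361 = 2.77.
fm × 4.4 + 1 − fm = 2.77  ⇒  fm × (4.4 − 1) = 1.77  ⇒  fm = 0.52.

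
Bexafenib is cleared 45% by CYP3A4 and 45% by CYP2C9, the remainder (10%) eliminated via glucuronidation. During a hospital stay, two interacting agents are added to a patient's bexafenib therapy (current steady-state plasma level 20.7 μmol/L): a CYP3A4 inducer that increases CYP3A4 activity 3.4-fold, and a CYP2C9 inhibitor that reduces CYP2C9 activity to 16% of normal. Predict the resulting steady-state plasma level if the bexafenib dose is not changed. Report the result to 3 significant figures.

12.2 μmol/L

The CYP3A4 pathway (45% of clearance) is boosted to 3.4× activity: 0.45 × 3.4 = 1.53.
The CYP2C9 pathway (45% of clearance) drops to 0.16× activity: 0.45 × 0.16 = 0.072.
The remaining 10% of clearance is unaffected.
New clearance relative to baseline: 1.53 + 0.072 + 0.1 = 1.702.
New steady-state plasma level = 20.7 / 1.702 = 12.2 μmol/L (concentration scales inversely with clearance).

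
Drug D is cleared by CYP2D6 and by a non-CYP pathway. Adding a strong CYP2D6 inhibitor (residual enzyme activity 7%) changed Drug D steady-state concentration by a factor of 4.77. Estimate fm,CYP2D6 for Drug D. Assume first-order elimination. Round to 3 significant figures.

CL'/CL = 1 / 4.77 = 0.2096
0.07·fm + (1 − fm) = 0.2096
fm = (0.2096 − 1) / (0.07 − 1) = 0.850

0.850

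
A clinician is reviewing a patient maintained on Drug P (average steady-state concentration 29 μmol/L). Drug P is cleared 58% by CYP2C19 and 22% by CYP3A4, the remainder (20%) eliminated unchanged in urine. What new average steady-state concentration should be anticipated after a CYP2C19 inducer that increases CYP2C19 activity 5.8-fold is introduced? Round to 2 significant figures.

CYP2C19: 0.58 × 5.8 = 3.364
CYP3A4: 0.22 (unchanged)
Other: 0.2 (unchanged)
New clearance relative to baseline: 3.364 + 0.22 + 0.2 = 3.784.
With dosing unchanged, average steady-state concentration scales as 1/CL: 29 / 3.784 = 7.7 μmol/L.

7.7 μmol/L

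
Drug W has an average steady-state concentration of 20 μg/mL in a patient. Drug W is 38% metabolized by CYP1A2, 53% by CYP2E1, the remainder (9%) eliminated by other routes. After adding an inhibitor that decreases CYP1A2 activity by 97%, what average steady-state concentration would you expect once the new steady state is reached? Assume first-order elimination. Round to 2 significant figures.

32 μg/mL

The CYP1A2 pathway (38% of clearance) drops to 0.03× activity: 0.38 × 0.03 = 0.0114.
CYP2E1 (53%) and the residual 9% are unaffected.
CL_new/CL_old = 0.0114 + 0.53 + 0.09 = 0.6314.
With dosing unchanged, average steady-state concentration scales as 1/CL: 20 / 0.6314 = 32 μg/mL.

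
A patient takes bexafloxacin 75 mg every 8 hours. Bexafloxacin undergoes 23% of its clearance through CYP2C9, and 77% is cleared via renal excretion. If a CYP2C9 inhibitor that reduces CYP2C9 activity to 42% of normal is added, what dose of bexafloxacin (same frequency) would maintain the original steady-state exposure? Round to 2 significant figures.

65 mg

The CYP2C9 pathway (23% of clearance) drops to 0.42× activity: 0.23 × 0.42 = 0.0966.
Non-CYP routes (77%) are unchanged.
CL_new/CL_old = 0.0966 + 0.77 = 0.8666.
Exposure is unchanged when dose changes in proportion to clearance. New dose = 75 mg × 0.8666 = 65 mg.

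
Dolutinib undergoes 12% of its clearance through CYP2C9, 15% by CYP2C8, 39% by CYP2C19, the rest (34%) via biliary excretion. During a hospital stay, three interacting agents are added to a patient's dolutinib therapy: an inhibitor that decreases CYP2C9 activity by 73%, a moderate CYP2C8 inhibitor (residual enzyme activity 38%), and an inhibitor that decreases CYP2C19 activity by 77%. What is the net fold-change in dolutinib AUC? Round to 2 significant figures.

CYP2C9: 0.12 × 0.27 = 0.0324
CYP2C8: 0.15 × 0.38 = 0.057
CYP2C19: 0.39 × 0.23 = 0.0897
Other: 0.34 (unchanged)
CL_new/CL_old = 0.0324 + 0.057 + 0.0897 + 0.34 = 0.5191.
AUC ∝ 1/CL: fold-change = 1 / 0.5191 = 1.9.

1.9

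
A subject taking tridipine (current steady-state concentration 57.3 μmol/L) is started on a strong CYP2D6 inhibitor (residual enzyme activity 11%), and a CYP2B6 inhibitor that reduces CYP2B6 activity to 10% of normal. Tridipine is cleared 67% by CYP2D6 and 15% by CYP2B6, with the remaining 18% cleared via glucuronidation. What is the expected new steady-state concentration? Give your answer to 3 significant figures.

213 μmol/L

The CYP2D6 pathway (67% of clearance) is reduced to 0.11× activity: 0.67 × 0.11 = 0.0737.
The CYP2B6 pathway (15% of clearance) is reduced to 0.1× activity: 0.15 × 0.1 = 0.015.
The remaining 18% of clearance is unaffected.
CL_new/CL_old = 0.0737 + 0.015 + 0.18 = 0.2687.
Dividing the baseline by the relative clearance: 57.3 / 0.2687 = 213 μmol/L.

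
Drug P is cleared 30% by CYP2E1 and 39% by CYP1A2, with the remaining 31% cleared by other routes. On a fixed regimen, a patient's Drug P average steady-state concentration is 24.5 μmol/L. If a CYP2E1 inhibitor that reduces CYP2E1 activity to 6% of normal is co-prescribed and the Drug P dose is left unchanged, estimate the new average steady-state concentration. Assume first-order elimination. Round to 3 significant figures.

The CYP2E1 pathway (30% of clearance) drops to 0.06× activity: 0.3 × 0.06 = 0.018.
CYP1A2 (39%) and the residual 31% are unaffected.
CL_new/CL_old = 0.018 + 0.39 + 0.31 = 0.718.
New average steady-state concentration = baseline ÷ relative clearance = 24.5 / 0.718 = 34.1 μmol/L.

34.1 μmol/L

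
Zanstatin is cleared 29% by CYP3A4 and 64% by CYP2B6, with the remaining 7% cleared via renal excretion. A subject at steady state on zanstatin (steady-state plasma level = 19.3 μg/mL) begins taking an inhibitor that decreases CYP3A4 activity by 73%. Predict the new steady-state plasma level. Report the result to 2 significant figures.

24 μg/mL

The CYP3A4 pathway (29% of clearance) is reduced to 0.27× activity: 0.29 × 0.27 = 0.0783.
CYP2B6 (64%) and the residual 7% are unaffected.
CL_new/CL_old = 0.0783 + 0.64 + 0.07 = 0.7883.
New steady-state plasma level = baseline ÷ relative clearance = 19.3 / 0.7883 = 24 μg/mL.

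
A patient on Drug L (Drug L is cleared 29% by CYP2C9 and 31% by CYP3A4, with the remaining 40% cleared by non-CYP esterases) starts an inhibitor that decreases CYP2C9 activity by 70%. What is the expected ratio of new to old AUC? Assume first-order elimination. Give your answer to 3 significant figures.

1.25

The CYP2C9 pathway (29% of clearance) is reduced to 0.3× activity: 0.29 × 0.3 = 0.087.
CYP3A4 (31%) and the residual 40% are unaffected.
Relative clearance = 0.087 + 0.31 + 0.4 = 0.797.
AUC is inversely proportional to clearance, so the fold-change is 1 / 0.797 = 1.25.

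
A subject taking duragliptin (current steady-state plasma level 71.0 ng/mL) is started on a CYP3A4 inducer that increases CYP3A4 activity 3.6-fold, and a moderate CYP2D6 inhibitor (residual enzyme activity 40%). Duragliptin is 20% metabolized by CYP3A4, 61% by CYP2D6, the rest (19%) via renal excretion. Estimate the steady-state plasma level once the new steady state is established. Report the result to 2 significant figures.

62 ng/mL

CYP3A4: 0.2 × 3.6 = 0.72
CYP2D6: 0.61 × 0.4 = 0.244
Other: 0.19 (unchanged)
Relative clearance = 0.72 + 0.244 + 0.19 = 1.154.
New steady-state plasma level = 71.0 / 1.154 = 62 ng/mL (concentration scales inversely with clearance).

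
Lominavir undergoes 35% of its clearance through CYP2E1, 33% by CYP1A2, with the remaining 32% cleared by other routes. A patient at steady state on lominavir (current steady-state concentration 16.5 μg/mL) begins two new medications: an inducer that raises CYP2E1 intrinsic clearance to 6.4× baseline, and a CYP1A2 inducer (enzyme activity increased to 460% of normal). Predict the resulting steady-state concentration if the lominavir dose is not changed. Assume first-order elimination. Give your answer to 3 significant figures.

The CYP2E1 pathway (35% of clearance) rises to 6.4× activity: 0.35 × 6.4 = 2.24.
The CYP1A2 pathway (33% of clearance) is boosted to 4.6× activity: 0.33 × 4.6 = 1.518.
The remaining 32% of clearance is unaffected.
CL_new/CL_old = 2.24 + 1.518 + 0.32 = 4.078.
New steady-state concentration = 16.5 / 4.078 = 4.05 μg/mL (concentration scales inversely with clearance).

4.05 μg/mL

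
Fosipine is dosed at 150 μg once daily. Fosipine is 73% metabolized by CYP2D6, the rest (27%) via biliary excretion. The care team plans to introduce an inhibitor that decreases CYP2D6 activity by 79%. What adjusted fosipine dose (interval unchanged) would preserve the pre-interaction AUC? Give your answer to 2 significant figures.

CYP2D6: 0.73 × 0.21 = 0.1533
Other: 0.27 (unchanged)
Relative clearance = 0.1533 + 0.27 = 0.4233.
To maintain the same steady-state level, dose must scale with clearance: new dose = 150 × 0.4233 = 63 μg.

63 μg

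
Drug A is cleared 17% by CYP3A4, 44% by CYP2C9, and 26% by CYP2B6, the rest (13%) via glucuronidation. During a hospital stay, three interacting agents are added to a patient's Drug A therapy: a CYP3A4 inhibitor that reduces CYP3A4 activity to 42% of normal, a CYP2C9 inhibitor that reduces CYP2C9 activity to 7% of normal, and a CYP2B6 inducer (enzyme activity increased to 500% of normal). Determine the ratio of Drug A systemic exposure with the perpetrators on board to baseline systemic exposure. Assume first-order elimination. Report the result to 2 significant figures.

0.65

CYP3A4: 0.17 × 0.42 = 0.0714
CYP2C9: 0.44 × 0.07 = 0.0308
CYP2B6: 0.26 × 5 = 1.3
Other: 0.13 (unchanged)
CL_new/CL_old = 0.0714 + 0.0308 + 1.3 + 0.13 = 1.5322.
Net systemic exposure ratio = 1 / 1.5322 = 0.65.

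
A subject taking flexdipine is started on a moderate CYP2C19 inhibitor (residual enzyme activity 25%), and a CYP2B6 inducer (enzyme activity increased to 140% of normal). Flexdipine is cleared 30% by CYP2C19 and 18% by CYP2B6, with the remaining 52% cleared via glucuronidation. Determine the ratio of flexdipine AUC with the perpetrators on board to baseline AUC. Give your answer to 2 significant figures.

1.2

The CYP2C19 pathway (30% of clearance) is reduced to 0.25× activity: 0.3 × 0.25 = 0.075.
The CYP2B6 pathway (18% of clearance) rises to 1.4× activity: 0.18 × 1.4 = 0.252.
The remaining 52% of clearance is unaffected.
New clearance relative to baseline: 0.075 + 0.252 + 0.52 = 0.847.
Because AUC varies inversely with clearance, the combined effect is 1 / 0.847 = 1.2.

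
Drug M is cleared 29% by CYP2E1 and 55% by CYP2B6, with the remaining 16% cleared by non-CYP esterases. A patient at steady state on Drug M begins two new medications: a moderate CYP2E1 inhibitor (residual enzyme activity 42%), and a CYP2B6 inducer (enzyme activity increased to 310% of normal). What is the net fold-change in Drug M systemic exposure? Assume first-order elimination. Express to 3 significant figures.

The CYP2E1 pathway (29% of clearance) is reduced to 0.42× activity: 0.29 × 0.42 = 0.1218.
The CYP2B6 pathway (55% of clearance) increases to 3.1× activity: 0.55 × 3.1 = 1.705.
Non-CYP routes (16%) are unchanged.
New clearance relative to baseline: 0.1218 + 1.705 + 0.16 = 1.9868.
Systemic exposure ∝ 1/CL: fold-change = 1 / 1.9868 = 0.503.

0.503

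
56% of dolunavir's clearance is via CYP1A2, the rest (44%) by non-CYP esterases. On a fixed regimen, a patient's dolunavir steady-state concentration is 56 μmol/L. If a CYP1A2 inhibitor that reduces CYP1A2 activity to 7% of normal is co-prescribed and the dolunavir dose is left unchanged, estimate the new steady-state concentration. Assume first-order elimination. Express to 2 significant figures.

The CYP1A2 pathway (56% of clearance) drops to 0.07× activity: 0.56 × 0.07 = 0.0392.
The remaining 44% of clearance is unaffected.
CL_new/CL_old = 0.0392 + 0.44 = 0.4792.
Steady-state concentration ∝ 1/CL, so new value = 56 / 0.4792 = 1.2 × 10² μmol/L.

1.2 × 10² μmol/L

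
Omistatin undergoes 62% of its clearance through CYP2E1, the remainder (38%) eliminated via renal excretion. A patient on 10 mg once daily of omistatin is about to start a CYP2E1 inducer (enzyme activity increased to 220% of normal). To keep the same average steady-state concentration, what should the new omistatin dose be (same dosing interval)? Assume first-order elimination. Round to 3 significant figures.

The CYP2E1 pathway (62% of clearance) increases to 2.2× activity: 0.62 × 2.2 = 1.364.
Non-CYP routes (38%) are unchanged.
Relative clearance = 1.364 + 0.38 = 1.744.
To maintain the same steady-state level, dose must scale with clearance: new dose = 10 × 1.744 = 17.4 mg.

17.4 mg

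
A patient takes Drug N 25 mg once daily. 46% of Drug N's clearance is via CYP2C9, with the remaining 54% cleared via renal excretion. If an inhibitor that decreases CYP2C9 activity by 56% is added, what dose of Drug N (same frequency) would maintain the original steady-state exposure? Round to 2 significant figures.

The CYP2C9 pathway (46% of clearance) is reduced to 0.44× activity: 0.46 × 0.44 = 0.2024.
The remaining 54% of clearance is unaffected.
New clearance relative to baseline: 0.2024 + 0.54 = 0.7424.
Css,avg = (dose rate)/CL, so holding Css fixed requires dose ∝ CL: 25 × 0.7424 = 19 mg.

19 mg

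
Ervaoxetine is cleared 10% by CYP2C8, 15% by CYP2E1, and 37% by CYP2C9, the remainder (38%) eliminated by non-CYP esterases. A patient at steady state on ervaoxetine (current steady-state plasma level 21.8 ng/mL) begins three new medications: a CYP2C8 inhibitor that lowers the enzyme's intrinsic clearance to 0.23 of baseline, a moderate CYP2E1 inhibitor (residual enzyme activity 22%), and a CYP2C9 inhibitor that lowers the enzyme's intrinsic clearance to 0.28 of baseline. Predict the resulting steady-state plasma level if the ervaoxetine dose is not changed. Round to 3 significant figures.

40.4 ng/mL

CYP2C8: 0.1 × 0.23 = 0.023
CYP2E1: 0.15 × 0.22 = 0.033
CYP2C9: 0.37 × 0.28 = 0.1036
Other: 0.38 (unchanged)
CL_new/CL_old = 0.023 + 0.033 + 0.1036 + 0.38 = 0.5396.
Steady-state plasma level ∝ 1/CL: new value = 21.8 / 0.5396 = 40.4 ng/mL.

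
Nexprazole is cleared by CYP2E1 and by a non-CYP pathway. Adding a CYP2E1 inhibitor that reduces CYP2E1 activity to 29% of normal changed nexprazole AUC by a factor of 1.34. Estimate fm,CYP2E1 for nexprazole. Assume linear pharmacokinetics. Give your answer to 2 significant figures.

0.36

Call the CYP2E1 fraction fm. After the interaction, CL_new/CL_old = fm × 0.29 + (1 − fm).
AUC ratio = 1 / (new CL fraction), so new CL fraction = 1 / 1.34 = 0.7463.
fm × 0.29 + 1 − fm = 0.7463  ⇒  fm × (0.29 − 1) = −0.2537  ⇒  fm = 0.36.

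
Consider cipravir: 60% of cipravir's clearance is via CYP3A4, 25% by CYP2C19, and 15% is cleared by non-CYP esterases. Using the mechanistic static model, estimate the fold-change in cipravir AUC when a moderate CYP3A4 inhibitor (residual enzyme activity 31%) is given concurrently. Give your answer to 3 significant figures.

The CYP3A4 pathway (60% of clearance) drops to 0.31× activity: 0.6 × 0.31 = 0.186.
CYP2C19 (25%) and the residual 15% are unaffected.
CL_new/CL_old = 0.186 + 0.25 + 0.15 = 0.586.
AUC ratio = CL_old/CL_new = 1 / 0.586 = 1.71.

1.71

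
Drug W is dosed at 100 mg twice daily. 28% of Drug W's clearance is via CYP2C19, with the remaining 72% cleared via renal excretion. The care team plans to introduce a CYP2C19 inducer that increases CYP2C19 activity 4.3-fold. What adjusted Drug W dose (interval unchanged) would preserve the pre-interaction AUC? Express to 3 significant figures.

The CYP2C19 pathway (28% of clearance) is boosted to 4.3× activity: 0.28 × 4.3 = 1.204.
The remaining 72% of clearance is unaffected.
CL_new/CL_old = 1.204 + 0.72 = 1.924.
Exposure is unchanged when dose changes in proportion to clearance. New dose = 100 mg × 1.924 = 192 mg.

192 mg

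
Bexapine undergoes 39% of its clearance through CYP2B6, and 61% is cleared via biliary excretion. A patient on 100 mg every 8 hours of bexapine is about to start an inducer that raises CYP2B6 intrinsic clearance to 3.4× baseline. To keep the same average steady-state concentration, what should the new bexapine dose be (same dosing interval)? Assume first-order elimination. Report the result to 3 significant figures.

The CYP2B6 pathway (39% of clearance) is boosted to 3.4× activity: 0.39 × 3.4 = 1.326.
The remaining 61% of clearance is unaffected.
New clearance relative to baseline: 1.326 + 0.61 = 1.936.
Exposure is unchanged when dose changes in proportion to clearance. New dose = 100 mg × 1.936 = 194 mg.

194 mg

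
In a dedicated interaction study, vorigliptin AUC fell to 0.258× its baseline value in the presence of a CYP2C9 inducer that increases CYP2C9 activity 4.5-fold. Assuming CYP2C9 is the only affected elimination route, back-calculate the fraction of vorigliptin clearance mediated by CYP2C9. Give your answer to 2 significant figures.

Write x for the fraction cleared via CYP2C9. The observed AUC change means clearance rose to 1/0.258 = 3.876 of baseline.
Setting x·4.5 + (1 − x) = 3.876 and solving: x = (3.876 − 1)/(4.5 − 1) = 0.82.

0.82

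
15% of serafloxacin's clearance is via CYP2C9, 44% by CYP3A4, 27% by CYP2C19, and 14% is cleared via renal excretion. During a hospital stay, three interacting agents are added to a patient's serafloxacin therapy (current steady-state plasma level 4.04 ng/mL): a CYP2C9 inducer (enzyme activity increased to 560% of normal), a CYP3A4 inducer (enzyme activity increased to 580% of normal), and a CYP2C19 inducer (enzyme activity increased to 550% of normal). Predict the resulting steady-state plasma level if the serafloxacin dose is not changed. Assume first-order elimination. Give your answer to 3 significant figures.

The CYP2C9 pathway (15% of clearance) rises to 5.6× activity: 0.15 × 5.6 = 0.84.
The CYP3A4 pathway (44% of clearance) increases to 5.8× activity: 0.44 × 5.8 = 2.552.
The CYP2C19 pathway (27% of clearance) is boosted to 5.5× activity: 0.27 × 5.5 = 1.485.
The remaining 14% of clearance is unaffected.
New clearance relative to baseline: 0.84 + 2.552 + 1.485 + 0.14 = 5.017.
Dividing the baseline by the relative clearance: 4.04 / 5.017 = 0.805 ng/mL.

0.805 ng/mL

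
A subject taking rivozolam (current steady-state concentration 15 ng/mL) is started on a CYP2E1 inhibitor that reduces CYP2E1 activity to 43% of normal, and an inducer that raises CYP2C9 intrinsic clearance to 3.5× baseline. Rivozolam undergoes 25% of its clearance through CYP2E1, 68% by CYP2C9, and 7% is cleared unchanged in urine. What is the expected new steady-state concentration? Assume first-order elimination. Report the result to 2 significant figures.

5.9 ng/mL

The CYP2E1 pathway (25% of clearance) falls to 0.43× activity: 0.25 × 0.43 = 0.1075.
The CYP2C9 pathway (68% of clearance) rises to 3.5× activity: 0.68 × 3.5 = 2.38.
The remaining 7% of clearance is unaffected.
New clearance relative to baseline: 0.1075 + 2.38 + 0.07 = 2.5575.
Steady-state concentration ∝ 1/CL: new value = 15 / 2.5575 = 5.9 ng/mL.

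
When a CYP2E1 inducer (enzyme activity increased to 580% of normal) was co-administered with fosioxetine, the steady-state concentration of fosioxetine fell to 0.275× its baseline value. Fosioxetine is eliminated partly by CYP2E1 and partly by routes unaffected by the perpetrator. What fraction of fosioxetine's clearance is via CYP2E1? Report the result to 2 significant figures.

0.55

CL'/CL = 1 / 0.275 = 3.636
5.8·fm + (1 − fm) = 3.636
fm = (3.636 − 1) / (5.8 − 1) = 0.55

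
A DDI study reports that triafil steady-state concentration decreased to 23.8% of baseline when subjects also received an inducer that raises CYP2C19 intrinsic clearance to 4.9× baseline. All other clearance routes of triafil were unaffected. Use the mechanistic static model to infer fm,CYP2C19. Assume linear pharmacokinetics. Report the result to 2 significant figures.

0.82

Call the CYP2C19 fraction fm. After the interaction, CL_new/CL_old = fm × 4.9 + (1 − fm).
Steady-state concentration ratio = 1 / (new CL fraction), so new CL fraction = 1 / 0.238 = 4.202.
fm × 4.9 + 1 − fm = 4.202  ⇒  fm × (4.9 − 1) = 3.202  ⇒  fm = 0.82.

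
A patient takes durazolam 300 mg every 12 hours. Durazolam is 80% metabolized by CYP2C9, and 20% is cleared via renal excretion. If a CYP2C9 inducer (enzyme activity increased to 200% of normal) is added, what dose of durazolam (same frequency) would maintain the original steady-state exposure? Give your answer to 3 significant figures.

The CYP2C9 pathway (80% of clearance) increases to 2× activity: 0.8 × 2 = 1.6.
Non-CYP routes (20%) are unchanged.
New clearance relative to baseline: 1.6 + 0.2 = 1.8.
To maintain the same steady-state level, dose must scale with clearance: new dose = 300 × 1.8 = 540 mg.

540 mg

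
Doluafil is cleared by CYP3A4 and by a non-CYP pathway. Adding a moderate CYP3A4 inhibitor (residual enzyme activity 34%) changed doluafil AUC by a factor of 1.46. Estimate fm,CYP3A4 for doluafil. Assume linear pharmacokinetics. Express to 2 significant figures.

CL'/CL = 1 / 1.46 = 0.6849
0.34·fm + (1 − fm) = 0.6849
fm = (0.6849 − 1) / (0.34 − 1) = 0.48

0.48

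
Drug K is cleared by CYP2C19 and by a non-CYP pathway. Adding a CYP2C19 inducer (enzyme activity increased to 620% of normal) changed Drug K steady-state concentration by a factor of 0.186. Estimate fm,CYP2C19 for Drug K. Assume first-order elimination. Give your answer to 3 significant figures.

0.842

CL'/CL = 1 / 0.186 = 5.376
6.2·fm + (1 − fm) = 5.376
fm = (5.376 − 1) / (6.2 − 1) = 0.842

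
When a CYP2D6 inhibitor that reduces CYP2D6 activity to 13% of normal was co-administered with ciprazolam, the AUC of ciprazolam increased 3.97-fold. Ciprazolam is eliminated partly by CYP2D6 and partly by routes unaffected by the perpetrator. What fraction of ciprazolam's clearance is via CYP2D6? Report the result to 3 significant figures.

CL'/CL = 1 / 3.97 = 0.2519
0.13·fm + (1 − fm) = 0.2519
fm = (0.2519 − 1) / (0.13 − 1) = 0.860

0.860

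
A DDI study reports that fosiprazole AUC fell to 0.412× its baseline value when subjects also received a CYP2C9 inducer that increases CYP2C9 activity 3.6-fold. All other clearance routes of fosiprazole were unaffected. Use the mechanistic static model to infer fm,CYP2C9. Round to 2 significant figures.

0.55

Let fm be the CYP2C9 fraction. New clearance relative to baseline = fm × 3.6 + (1 − fm).
AUC ratio = 1 / (new CL fraction), so new CL fraction = 1 / 0.412 = 2.427.
fm × 3.6 + 1 − fm = 2.427  ⇒  fm × (3.6 − 1) = 1.427  ⇒  fm = 0.55.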